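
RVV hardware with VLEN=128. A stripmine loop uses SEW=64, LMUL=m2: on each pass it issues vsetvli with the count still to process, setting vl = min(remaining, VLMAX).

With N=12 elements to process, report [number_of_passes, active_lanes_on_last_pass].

lanes per group: 128·2/64 = 4
iterations = ceil(12/4) = 3; final-pass vl = 4

[iterations, last_vl] = [3, 4]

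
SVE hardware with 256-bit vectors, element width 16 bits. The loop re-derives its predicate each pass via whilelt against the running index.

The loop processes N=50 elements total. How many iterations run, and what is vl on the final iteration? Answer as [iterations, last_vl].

lane count: 256 div 16 = 16
50 elements at 16/iter → 4 passes, remainder 2 on the last

[iterations, last_vl] = [4, 2]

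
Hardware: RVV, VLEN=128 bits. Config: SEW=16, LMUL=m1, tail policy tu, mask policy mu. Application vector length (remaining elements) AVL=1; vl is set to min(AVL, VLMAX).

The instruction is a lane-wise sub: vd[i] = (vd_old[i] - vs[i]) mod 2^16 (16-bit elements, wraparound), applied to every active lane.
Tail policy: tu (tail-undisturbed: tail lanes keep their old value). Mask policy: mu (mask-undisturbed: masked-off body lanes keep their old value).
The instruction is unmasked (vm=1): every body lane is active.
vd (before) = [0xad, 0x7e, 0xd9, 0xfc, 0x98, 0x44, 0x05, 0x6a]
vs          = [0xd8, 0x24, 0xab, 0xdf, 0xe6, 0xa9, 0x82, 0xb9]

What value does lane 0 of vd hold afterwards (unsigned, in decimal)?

VLMAX = VLEN×LMUL/SEW = 128×1/16 = 8
AVL=1 ≤ VLMAX=8, so vl = 1
[0] sub(0xad,0xd8) = 0xffd5
[1] tail/keep = 0x7e
[2] tail/keep = 0xd9
[3] tail/keep = 0xfc
[4] tail/keep = 0x98
[5] tail/keep = 0x44
[6] tail/keep = 0x05
[7] tail/keep = 0x6a

vd[0] = 65493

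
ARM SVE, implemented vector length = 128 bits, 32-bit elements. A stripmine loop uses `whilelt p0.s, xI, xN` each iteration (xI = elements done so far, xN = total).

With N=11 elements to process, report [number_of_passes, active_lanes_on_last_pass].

[iterations, last_vl] = [3, 3]

register lanes = 128/32 = 4
11 elements at 4/iter → 3 passes, remainder 3 on the last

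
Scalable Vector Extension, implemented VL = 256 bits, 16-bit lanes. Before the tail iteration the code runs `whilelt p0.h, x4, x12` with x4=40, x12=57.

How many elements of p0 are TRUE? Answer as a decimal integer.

vl = 16

register lanes = 256/16 = 16
whilelt: lane j active iff 40+j < 57 → j < 17 → 16 active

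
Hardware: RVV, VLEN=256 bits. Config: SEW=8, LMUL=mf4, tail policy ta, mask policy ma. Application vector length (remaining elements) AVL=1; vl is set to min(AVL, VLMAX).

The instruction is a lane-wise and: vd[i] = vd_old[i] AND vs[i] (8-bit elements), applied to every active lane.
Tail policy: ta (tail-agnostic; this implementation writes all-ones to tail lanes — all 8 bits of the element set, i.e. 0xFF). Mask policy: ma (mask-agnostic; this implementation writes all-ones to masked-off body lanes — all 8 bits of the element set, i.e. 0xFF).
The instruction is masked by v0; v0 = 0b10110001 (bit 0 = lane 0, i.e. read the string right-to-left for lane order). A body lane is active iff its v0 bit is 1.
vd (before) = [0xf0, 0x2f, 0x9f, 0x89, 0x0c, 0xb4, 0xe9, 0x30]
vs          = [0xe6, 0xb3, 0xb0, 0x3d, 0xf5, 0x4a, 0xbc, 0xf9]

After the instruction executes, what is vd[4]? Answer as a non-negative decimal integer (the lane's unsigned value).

VLMAX = VLEN×LMUL/SEW = 256×1/4/8 = 8
vl = min(AVL, VLMAX) = min(1, 8) = 1
[0] and(0xf0,0xe6) = 0xe0
[1] tail/ones = 0xff
[2] tail/ones = 0xff
[3] tail/ones = 0xff
[4] tail/ones = 0xff
[5] tail/ones = 0xff
[6] tail/ones = 0xff
[7] tail/ones = 0xff

vd[4] = 255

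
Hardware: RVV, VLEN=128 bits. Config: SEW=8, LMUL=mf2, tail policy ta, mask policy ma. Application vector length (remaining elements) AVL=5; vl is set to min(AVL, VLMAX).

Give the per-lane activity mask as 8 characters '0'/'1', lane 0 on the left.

predicate = 11111000

lanes per group: 128·1/2/8 = 8
vl = min(AVL, VLMAX) = min(5, 8) = 5
bits (lane 0 leftmost): 11111000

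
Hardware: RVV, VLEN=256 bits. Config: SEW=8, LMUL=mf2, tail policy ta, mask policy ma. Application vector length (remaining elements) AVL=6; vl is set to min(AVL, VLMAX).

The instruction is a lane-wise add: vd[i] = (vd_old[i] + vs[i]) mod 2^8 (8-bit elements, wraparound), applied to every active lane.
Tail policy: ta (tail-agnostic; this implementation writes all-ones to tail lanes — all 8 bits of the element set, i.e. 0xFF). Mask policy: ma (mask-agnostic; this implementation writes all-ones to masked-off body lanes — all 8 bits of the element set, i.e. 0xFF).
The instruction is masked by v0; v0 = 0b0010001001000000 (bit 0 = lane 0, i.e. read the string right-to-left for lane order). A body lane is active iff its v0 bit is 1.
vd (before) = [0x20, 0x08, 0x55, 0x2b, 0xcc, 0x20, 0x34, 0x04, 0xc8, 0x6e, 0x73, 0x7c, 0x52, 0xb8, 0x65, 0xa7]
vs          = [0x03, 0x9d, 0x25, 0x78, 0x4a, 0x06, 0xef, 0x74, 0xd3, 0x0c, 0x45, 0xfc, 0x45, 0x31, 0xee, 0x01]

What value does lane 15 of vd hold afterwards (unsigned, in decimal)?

vd[15] = 255

VLMAX = VLEN×LMUL/SEW = 256×1/2/8 = 16
vl ← min(6, 16) = 6
lane  0: mask-off/ones ⇒ 0xff
lane  1: mask-off/ones ⇒ 0xff
lane  2: mask-off/ones ⇒ 0xff
lane  3: mask-off/ones ⇒ 0xff
lane  4: mask-off/ones ⇒ 0xff
lane  5: mask-off/ones ⇒ 0xff
lane  6: tail/ones ⇒ 0xff
lane  7: tail/ones ⇒ 0xff
lane  8: tail/ones ⇒ 0xff
lane  9: tail/ones ⇒ 0xff
lane 10: tail/ones ⇒ 0xff
lane 11: tail/ones ⇒ 0xff
lane 12: tail/ones ⇒ 0xff
lane 13: tail/ones ⇒ 0xff
lane 14: tail/ones ⇒ 0xff
lane 15: tail/ones ⇒ 0xff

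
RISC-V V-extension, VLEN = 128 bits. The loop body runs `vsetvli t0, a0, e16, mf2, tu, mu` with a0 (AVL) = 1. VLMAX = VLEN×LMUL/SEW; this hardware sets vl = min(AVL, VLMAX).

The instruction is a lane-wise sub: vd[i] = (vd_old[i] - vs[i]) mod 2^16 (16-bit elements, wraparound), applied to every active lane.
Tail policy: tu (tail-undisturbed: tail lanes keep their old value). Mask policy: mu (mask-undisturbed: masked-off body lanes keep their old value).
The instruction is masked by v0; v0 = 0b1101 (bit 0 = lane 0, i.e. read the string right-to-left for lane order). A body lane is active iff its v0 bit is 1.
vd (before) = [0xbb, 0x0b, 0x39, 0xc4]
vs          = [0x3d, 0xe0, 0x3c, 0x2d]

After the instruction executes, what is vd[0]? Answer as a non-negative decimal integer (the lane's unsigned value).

VLMAX = (128 × 1/2) / 16 = 4 lanes
vl ← min(1, 4) = 1
[0] sub(0xbb,0x3d) = 0x7e
[1] tail/keep = 0x0b
[2] tail/keep = 0x39
[3] tail/keep = 0xc4

vd[0] = 126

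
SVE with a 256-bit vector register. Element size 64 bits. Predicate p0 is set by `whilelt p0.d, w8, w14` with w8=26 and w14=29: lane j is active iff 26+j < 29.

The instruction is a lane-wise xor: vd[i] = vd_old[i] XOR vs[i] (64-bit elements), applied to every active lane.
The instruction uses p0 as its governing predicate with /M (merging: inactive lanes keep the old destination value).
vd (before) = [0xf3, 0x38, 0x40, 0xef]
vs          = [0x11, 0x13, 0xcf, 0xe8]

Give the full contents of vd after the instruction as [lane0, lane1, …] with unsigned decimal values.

lane count: 256 div 64 = 4
p0[j] = (26+j < 29); true for j=0..2 → 3 lanes set
vd[0] xor(0xf3,0x11) -> 0xe2
vd[1] xor(0x38,0x13) -> 0x2b
vd[2] xor(0x40,0xcf) -> 0x8f
vd[3] tail/keep -> 0xef

vd = [226, 43, 143, 239]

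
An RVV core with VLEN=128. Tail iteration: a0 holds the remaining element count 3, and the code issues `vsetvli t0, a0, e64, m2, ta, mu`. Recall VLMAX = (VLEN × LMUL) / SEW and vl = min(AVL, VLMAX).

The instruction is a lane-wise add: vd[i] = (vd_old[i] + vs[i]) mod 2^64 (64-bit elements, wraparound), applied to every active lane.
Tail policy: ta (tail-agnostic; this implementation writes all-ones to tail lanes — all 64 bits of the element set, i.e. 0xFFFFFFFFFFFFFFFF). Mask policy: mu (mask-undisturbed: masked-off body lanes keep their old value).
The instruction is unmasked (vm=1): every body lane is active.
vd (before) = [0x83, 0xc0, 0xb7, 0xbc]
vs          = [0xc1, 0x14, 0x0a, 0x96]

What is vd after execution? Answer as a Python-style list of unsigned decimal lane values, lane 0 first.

VLMAX = VLEN×LMUL/SEW = 128×2/64 = 4
AVL=3 ≤ VLMAX=4, so vl = 3
  i=0: add(0x83,0xc1) → 324
  i=1: add(0xc0,0x14) → 212
  i=2: add(0xb7,0x0a) → 193
  i=3: tail/ones → 18446744073709551615

vd = [324, 212, 193, 18446744073709551615]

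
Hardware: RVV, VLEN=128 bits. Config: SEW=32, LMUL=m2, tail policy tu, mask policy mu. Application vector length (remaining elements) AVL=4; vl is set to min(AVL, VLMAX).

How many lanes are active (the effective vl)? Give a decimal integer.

VLMAX = VLEN×LMUL/SEW = 128×2/32 = 8
vl ← min(4, 8) = 4

vl = 4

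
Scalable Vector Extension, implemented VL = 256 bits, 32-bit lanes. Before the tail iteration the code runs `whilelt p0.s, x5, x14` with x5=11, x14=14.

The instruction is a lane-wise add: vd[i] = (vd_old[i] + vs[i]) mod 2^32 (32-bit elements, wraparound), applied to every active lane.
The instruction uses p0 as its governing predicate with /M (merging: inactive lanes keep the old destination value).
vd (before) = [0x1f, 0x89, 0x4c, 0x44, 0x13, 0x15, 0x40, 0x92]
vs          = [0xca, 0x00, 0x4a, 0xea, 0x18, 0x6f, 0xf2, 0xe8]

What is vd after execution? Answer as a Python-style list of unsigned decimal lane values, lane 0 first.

lane count: 256 div 32 = 8
p0[j] = (11+j < 14); true for j=0..2 → 3 lanes set
lane  0: add(0x1f,0xca) ⇒ 0xe9
lane  1: add(0x89,0x00) ⇒ 0x89
lane  2: add(0x4c,0x4a) ⇒ 0x96
lane  3: tail/keep ⇒ 0x44
lane  4: tail/keep ⇒ 0x13
lane  5: tail/keep ⇒ 0x15
lane  6: tail/keep ⇒ 0x40
lane  7: tail/keep ⇒ 0x92

vd = [233, 137, 150, 68, 19, 21, 64, 146]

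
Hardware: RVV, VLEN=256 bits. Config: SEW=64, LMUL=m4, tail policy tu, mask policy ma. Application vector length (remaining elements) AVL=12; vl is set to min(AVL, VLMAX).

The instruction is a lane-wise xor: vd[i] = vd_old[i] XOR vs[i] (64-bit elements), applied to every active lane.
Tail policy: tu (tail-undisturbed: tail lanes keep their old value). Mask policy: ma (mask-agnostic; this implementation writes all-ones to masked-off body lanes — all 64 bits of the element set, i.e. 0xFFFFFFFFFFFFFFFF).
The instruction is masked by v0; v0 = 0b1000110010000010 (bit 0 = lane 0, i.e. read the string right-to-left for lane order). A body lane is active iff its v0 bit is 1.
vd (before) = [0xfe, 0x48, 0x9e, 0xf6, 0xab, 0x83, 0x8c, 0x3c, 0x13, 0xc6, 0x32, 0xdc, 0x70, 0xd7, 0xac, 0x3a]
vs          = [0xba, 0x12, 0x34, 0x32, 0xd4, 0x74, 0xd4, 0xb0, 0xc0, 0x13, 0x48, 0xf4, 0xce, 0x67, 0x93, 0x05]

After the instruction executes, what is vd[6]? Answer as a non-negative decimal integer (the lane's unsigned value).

VLMAX = (256 × 4) / 64 = 16 lanes
vl = min(AVL, VLMAX) = min(12, 16) = 12
lane  0: mask-off/ones ⇒ 0xffffffffffffffff
lane  1: xor(0x48,0x12) ⇒ 0x5a
lane  2: mask-off/ones ⇒ 0xffffffffffffffff
lane  3: mask-off/ones ⇒ 0xffffffffffffffff
lane  4: mask-off/ones ⇒ 0xffffffffffffffff
lane  5: mask-off/ones ⇒ 0xffffffffffffffff
lane  6: mask-off/ones ⇒ 0xffffffffffffffff
lane  7: xor(0x3c,0xb0) ⇒ 0x8c
lane  8: mask-off/ones ⇒ 0xffffffffffffffff
lane  9: mask-off/ones ⇒ 0xffffffffffffffff
lane 10: xor(0x32,0x48) ⇒ 0x7a
lane 11: xor(0xdc,0xf4) ⇒ 0x28
lane 12: tail/keep ⇒ 0x70
lane 13: tail/keep ⇒ 0xd7
lane 14: tail/keep ⇒ 0xac
lane 15: tail/keep ⇒ 0x3a

vd[6] = 18446744073709551615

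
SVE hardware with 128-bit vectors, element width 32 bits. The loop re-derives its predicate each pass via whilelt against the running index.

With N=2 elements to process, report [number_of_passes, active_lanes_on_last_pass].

register lanes = 128/32 = 4
iterations = ceil(2/4) = 1; final-pass vl = 2

[iterations, last_vl] = [1, 2]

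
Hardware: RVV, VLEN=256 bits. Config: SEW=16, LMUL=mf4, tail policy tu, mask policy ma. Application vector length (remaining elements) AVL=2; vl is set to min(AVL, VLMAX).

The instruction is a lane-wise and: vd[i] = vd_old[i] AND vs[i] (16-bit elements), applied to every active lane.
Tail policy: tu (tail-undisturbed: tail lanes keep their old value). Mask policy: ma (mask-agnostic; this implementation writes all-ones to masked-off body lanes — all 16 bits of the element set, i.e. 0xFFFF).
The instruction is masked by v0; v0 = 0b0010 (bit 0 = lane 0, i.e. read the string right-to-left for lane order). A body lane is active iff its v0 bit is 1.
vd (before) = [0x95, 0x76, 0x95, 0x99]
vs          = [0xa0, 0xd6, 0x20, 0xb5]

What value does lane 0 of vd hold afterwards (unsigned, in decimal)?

lanes per group: 256·1/4/16 = 4
vl = min(AVL, VLMAX) = min(2, 4) = 2
vd[0] mask-off/ones -> 0xffff
vd[1] and(0x76,0xd6) -> 0x56
vd[2] tail/keep -> 0x95
vd[3] tail/keep -> 0x99

vd[0] = 65535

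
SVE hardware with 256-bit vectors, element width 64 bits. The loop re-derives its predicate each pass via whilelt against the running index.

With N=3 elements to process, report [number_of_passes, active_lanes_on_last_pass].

256-bit reg / 64-bit elem → 4 lanes
3 elements at 4/iter → 1 passes, remainder 3 on the last

[iterations, last_vl] = [1, 3]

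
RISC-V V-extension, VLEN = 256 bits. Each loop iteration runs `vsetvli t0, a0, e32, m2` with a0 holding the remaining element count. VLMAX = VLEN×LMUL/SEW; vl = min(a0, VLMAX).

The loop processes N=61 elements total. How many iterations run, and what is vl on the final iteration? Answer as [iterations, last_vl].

VLMAX = (256 × 2) / 32 = 16 lanes
iterations = ceil(61/16) = 4; final-pass vl = 13

[iterations, last_vl] = [4, 13]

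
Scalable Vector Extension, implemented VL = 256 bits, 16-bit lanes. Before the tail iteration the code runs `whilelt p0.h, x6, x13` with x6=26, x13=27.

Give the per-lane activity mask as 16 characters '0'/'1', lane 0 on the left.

predicate = 1000000000000000

256-bit reg / 16-bit elem → 16 lanes
p0[j] = (26+j < 27); true for j=0..0 → 1 lanes set
bits (lane 0 leftmost): 1000000000000000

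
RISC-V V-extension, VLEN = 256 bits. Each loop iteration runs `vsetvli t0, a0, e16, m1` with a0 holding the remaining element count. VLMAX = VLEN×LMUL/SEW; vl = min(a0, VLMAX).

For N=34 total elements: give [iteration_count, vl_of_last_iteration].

VLMAX = VLEN×LMUL/SEW = 256×1/16 = 16
34 elements at 16/iter → 3 passes, remainder 2 on the last

[iterations, last_vl] = [3, 2]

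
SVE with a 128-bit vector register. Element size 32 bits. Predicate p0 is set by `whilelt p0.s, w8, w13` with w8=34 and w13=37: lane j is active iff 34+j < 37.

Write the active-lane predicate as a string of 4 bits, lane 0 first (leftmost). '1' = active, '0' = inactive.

predicate = 1110

128-bit reg / 32-bit elem → 4 lanes
whilelt: lane j active iff 34+j < 37 → j < 3 → 3 active
bits (lane 0 leftmost): 1110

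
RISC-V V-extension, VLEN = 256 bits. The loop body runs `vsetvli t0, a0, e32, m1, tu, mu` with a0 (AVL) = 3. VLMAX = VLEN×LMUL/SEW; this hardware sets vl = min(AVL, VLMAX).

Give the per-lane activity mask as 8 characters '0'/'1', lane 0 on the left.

predicate = 11100000

lanes per group: 256·1/32 = 8
AVL=3 ≤ VLMAX=8, so vl = 3
bits (lane 0 leftmost): 11100000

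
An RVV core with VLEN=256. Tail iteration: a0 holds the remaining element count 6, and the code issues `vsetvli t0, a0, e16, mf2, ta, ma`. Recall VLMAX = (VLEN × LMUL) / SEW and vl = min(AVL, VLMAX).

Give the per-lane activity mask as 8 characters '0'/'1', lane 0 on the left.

lanes per group: 256·1/2/16 = 8
vl = min(AVL, VLMAX) = min(6, 8) = 6
bits (lane 0 leftmost): 11111100

predicate = 11111100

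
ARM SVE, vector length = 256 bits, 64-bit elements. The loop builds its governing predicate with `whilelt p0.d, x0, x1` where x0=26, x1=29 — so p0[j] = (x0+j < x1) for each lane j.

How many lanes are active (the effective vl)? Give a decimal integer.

lane count: 256 div 64 = 4
p0[j] = (26+j < 29); true for j=0..2 → 3 lanes set

vl = 3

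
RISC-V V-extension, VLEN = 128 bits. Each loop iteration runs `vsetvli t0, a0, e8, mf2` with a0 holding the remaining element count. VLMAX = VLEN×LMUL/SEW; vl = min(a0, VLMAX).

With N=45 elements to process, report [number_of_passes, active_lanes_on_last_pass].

[iterations, last_vl] = [6, 5]

VLMAX = (128 × 1/2) / 8 = 8 lanes
N=45: ⌈45/8⌉ = 6 iters; last vl = 45 − 5×8 = 5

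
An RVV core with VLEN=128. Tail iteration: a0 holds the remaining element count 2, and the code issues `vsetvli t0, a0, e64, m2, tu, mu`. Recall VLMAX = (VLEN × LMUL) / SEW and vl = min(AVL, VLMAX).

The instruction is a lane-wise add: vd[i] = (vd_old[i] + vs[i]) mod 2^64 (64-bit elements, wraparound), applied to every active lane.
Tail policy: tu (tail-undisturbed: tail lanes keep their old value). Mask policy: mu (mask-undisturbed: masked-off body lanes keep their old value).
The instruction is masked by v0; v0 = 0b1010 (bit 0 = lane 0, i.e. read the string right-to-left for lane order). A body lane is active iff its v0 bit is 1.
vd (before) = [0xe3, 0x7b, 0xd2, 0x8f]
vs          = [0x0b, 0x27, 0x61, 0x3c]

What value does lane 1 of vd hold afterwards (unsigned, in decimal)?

VLMAX = VLEN×LMUL/SEW = 128×2/64 = 4
vl ← min(2, 4) = 2
[0] mask-off/keep = 0xe3
[1] add(0x7b,0x27) = 0xa2
[2] tail/keep = 0xd2
[3] tail/keep = 0x8f

vd[1] = 162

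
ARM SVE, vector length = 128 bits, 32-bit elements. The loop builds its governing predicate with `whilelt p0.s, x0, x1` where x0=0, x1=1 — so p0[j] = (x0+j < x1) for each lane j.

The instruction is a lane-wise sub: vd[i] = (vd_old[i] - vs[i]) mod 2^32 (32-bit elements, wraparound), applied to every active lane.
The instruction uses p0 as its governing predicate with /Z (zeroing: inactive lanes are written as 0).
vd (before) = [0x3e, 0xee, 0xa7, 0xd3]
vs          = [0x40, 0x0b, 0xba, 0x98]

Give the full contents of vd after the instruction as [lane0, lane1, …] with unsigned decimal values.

register lanes = 128/32 = 4
active while 0+j < 1, i.e. j ∈ [0,1) capped at 4 ⇒ 1
[0] sub(0x3e,0x40) = 0xfffffffe
[1] tail/zero = 0x00
[2] tail/zero = 0x00
[3] tail/zero = 0x00

vd = [4294967294, 0, 0, 0]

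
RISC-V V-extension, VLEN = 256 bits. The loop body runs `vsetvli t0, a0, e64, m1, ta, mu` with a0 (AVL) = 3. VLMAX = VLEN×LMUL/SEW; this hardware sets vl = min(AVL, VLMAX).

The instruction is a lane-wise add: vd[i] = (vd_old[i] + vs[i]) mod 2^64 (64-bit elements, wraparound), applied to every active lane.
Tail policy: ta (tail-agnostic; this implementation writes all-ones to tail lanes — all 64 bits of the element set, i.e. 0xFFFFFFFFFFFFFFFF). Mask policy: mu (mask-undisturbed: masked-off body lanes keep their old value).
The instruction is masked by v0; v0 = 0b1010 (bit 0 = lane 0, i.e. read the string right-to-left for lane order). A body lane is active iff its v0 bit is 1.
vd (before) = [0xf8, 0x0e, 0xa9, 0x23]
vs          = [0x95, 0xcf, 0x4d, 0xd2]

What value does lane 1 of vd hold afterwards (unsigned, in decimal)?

vd[1] = 221

lanes per group: 256·1/64 = 4
vl ← min(3, 4) = 3
vd[0] mask-off/keep -> 0xf8
vd[1] add(0x0e,0xcf) -> 0xdd
vd[2] mask-off/keep -> 0xa9
vd[3] tail/ones -> 0xffffffffffffffff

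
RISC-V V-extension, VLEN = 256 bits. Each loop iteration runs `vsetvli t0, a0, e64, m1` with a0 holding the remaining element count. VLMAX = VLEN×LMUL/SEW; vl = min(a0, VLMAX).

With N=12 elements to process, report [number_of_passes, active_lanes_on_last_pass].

VLMAX = VLEN×LMUL/SEW = 256×1/64 = 4
12 elements at 4/iter → 3 passes, remainder 4 on the last

[iterations, last_vl] = [3, 4]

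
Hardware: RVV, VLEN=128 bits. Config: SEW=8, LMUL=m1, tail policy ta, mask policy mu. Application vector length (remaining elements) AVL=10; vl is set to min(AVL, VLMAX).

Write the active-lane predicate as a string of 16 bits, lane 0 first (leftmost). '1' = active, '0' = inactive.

lanes per group: 128·1/8 = 16
vl = min(AVL, VLMAX) = min(10, 16) = 10
bits (lane 0 leftmost): 1111111111000000

predicate = 1111111111000000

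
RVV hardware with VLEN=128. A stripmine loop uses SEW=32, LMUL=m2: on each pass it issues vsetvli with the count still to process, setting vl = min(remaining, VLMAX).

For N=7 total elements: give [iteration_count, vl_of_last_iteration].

[iterations, last_vl] = [1, 7]

VLMAX = VLEN×LMUL/SEW = 128×2/32 = 8
iterations = ceil(7/8) = 1; final-pass vl = 7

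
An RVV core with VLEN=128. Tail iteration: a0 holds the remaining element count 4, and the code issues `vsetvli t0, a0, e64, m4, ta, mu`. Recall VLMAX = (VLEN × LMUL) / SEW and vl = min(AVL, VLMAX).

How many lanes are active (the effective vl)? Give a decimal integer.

vl = 4

lanes per group: 128·4/64 = 8
AVL=4 ≤ VLMAX=8, so vl = 4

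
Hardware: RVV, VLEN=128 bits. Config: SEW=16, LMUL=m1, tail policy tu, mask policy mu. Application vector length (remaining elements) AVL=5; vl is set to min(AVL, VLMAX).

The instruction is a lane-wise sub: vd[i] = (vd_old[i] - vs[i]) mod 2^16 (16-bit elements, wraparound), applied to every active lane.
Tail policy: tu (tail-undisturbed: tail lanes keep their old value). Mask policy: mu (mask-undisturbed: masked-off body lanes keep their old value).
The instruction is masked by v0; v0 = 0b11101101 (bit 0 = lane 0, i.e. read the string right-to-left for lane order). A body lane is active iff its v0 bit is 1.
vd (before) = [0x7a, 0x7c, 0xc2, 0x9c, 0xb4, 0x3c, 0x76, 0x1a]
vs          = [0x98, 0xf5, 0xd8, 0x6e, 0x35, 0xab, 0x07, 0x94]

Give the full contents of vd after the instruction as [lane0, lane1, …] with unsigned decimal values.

VLMAX = (128 × 1) / 16 = 8 lanes
AVL=5 ≤ VLMAX=8, so vl = 5
lane  0: sub(0x7a,0x98) ⇒ 0xffe2
lane  1: mask-off/keep ⇒ 0x7c
lane  2: sub(0xc2,0xd8) ⇒ 0xffea
lane  3: sub(0x9c,0x6e) ⇒ 0x2e
lane  4: mask-off/keep ⇒ 0xb4
lane  5: tail/keep ⇒ 0x3c
lane  6: tail/keep ⇒ 0x76
lane  7: tail/keep ⇒ 0x1a

vd = [65506, 124, 65514, 46, 180, 60, 118, 26]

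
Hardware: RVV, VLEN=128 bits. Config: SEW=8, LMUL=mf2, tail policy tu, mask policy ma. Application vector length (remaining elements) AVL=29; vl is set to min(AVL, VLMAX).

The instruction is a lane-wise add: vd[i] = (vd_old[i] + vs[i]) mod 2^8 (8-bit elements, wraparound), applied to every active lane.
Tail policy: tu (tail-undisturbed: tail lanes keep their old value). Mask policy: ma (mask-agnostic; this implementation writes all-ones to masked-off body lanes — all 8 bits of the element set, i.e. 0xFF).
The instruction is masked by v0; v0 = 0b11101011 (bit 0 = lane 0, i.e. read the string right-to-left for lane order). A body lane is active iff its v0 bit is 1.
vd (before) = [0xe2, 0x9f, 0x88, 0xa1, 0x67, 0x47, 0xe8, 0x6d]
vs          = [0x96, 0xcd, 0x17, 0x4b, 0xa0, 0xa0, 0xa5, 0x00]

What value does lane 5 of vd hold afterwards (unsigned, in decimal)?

VLMAX = (128 × 1/2) / 8 = 8 lanes
vl = min(AVL, VLMAX) = min(29, 8) = 8
[0] add(0xe2,0x96) = 0x78
[1] add(0x9f,0xcd) = 0x6c
[2] mask-off/ones = 0xff
[3] add(0xa1,0x4b) = 0xec
[4] mask-off/ones = 0xff
[5] add(0x47,0xa0) = 0xe7
[6] add(0xe8,0xa5) = 0x8d
[7] add(0x6d,0x00) = 0x6d

vd[5] = 231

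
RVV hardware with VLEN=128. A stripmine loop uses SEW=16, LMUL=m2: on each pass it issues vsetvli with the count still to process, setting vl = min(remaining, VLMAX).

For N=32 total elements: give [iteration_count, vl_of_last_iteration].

VLMAX = (128 × 2) / 16 = 16 lanes
iterations = ceil(32/16) = 2; final-pass vl = 16

[iterations, last_vl] = [2, 16]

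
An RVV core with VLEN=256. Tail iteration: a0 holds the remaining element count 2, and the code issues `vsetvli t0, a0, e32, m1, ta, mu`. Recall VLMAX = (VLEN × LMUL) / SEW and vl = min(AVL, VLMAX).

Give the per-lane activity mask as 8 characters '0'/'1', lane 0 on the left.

VLMAX = VLEN×LMUL/SEW = 256×1/32 = 8
vl = min(AVL, VLMAX) = min(2, 8) = 2
bits (lane 0 leftmost): 11000000

predicate = 11000000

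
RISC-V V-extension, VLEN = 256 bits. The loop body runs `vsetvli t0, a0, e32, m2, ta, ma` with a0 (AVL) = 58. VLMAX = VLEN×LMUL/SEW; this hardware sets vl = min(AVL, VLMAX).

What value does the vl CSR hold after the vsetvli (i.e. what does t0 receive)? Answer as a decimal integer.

vl = 16

VLMAX = VLEN×LMUL/SEW = 256×2/32 = 16
AVL=58 > VLMAX=16, so vl = 16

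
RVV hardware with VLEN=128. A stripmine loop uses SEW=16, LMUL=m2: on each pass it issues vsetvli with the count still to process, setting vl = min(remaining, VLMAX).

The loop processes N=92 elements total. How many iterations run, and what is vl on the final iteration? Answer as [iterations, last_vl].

lanes per group: 128·2/16 = 16
92 elements at 16/iter → 6 passes, remainder 12 on the last

[iterations, last_vl] = [6, 12]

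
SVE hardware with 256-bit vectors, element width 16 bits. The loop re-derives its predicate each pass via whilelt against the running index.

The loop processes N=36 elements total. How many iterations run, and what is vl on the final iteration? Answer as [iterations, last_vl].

lane count: 256 div 16 = 16
36 elements at 16/iter → 3 passes, remainder 4 on the last

[iterations, last_vl] = [3, 4]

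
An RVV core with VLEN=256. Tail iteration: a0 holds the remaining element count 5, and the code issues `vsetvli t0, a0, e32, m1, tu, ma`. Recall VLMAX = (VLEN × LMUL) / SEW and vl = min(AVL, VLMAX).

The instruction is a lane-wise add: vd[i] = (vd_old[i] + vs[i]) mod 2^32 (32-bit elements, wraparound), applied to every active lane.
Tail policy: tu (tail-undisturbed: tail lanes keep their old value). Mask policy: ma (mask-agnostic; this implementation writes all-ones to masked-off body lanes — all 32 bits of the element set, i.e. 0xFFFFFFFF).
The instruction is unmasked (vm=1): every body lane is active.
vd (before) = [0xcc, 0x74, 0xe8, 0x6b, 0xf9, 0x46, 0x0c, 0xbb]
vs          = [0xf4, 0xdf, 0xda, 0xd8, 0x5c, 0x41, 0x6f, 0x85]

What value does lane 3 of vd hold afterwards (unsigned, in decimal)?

vd[3] = 323

VLMAX = VLEN×LMUL/SEW = 256×1/32 = 8
vl = min(AVL, VLMAX) = min(5, 8) = 5
lane  0: add(0xcc,0xf4) ⇒ 0x1c0
lane  1: add(0x74,0xdf) ⇒ 0x153
lane  2: add(0xe8,0xda) ⇒ 0x1c2
lane  3: add(0x6b,0xd8) ⇒ 0x143
lane  4: add(0xf9,0x5c) ⇒ 0x155
lane  5: tail/keep ⇒ 0x46
lane  6: tail/keep ⇒ 0x0c
lane  7: tail/keep ⇒ 0xbb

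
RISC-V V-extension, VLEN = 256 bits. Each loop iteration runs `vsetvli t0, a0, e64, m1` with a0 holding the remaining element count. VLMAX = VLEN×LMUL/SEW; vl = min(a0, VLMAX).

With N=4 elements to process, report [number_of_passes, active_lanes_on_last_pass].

VLMAX = (256 × 1) / 64 = 4 lanes
iterations = ceil(4/4) = 1; final-pass vl = 4

[iterations, last_vl] = [1, 4]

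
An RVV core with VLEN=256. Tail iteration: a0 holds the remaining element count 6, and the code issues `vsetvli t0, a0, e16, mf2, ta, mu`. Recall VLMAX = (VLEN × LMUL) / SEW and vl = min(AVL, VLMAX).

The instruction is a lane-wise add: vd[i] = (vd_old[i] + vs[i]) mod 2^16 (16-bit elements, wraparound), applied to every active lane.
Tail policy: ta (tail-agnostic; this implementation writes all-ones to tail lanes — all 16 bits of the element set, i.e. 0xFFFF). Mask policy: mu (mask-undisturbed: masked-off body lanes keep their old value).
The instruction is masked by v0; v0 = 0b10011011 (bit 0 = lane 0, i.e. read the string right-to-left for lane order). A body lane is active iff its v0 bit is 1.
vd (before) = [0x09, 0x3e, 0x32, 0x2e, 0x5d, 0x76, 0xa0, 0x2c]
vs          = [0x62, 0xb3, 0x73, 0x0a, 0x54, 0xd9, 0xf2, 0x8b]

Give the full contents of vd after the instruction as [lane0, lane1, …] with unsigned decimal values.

lanes per group: 256·1/2/16 = 8
AVL=6 ≤ VLMAX=8, so vl = 6
vd[0] add(0x09,0x62) -> 0x6b
vd[1] add(0x3e,0xb3) -> 0xf1
vd[2] mask-off/keep -> 0x32
vd[3] add(0x2e,0x0a) -> 0x38
vd[4] add(0x5d,0x54) -> 0xb1
vd[5] mask-off/keep -> 0x76
vd[6] tail/ones -> 0xffff
vd[7] tail/ones -> 0xffff

vd = [107, 241, 50, 56, 177, 118, 65535, 65535]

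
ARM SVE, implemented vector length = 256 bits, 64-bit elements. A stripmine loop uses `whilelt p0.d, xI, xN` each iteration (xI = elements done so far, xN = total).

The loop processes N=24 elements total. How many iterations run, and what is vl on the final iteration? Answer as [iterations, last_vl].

[iterations, last_vl] = [6, 4]

256-bit reg / 64-bit elem → 4 lanes
24 elements at 4/iter → 6 passes, remainder 4 on the last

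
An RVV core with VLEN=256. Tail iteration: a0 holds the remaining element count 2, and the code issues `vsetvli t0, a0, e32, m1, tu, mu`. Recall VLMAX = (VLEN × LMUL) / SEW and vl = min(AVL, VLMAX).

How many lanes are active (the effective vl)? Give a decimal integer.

vl = 2

lanes per group: 256·1/32 = 8
AVL=2 ≤ VLMAX=8, so vl = 2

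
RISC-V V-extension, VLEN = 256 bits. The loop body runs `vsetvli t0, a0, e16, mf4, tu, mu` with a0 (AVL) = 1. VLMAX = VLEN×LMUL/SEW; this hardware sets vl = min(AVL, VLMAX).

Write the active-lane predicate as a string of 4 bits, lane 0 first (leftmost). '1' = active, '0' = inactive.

VLMAX = (256 × 1/4) / 16 = 4 lanes
AVL=1 ≤ VLMAX=4, so vl = 1
bits (lane 0 leftmost): 1000

predicate = 1000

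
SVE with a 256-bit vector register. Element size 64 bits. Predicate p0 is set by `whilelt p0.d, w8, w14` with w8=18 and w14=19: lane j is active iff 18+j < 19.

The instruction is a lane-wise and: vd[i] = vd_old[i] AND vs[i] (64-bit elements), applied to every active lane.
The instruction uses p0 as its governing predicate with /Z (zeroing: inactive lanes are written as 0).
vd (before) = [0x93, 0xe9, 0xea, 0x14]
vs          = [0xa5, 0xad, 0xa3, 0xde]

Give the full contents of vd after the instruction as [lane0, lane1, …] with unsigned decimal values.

256-bit reg / 64-bit elem → 4 lanes
p0[j] = (18+j < 19); true for j=0..0 → 1 lanes set
  i=0: and(0x93,0xa5) → 129
  i=1: tail/zero → 0
  i=2: tail/zero → 0
  i=3: tail/zero → 0

vd = [129, 0, 0, 0]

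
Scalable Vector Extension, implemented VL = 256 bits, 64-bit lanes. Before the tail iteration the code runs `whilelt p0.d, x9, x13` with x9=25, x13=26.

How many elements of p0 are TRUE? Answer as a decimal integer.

vl = 1

lane count: 256 div 64 = 4
whilelt: lane j active iff 25+j < 26 → j < 1 → 1 active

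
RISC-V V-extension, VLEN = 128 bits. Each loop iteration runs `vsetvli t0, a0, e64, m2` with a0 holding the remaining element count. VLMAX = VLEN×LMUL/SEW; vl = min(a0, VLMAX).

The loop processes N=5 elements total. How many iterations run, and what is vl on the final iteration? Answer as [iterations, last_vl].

lanes per group: 128·2/64 = 4
N=5: ⌈5/4⌉ = 2 iters; last vl = 5 − 1×4 = 1

[iterations, last_vl] = [2, 1]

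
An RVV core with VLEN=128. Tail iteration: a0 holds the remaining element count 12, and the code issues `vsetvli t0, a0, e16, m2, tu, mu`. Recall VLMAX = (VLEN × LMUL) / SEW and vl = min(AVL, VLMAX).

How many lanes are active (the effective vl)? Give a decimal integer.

vl = 12

VLMAX = (128 × 2) / 16 = 16 lanes
AVL=12 ≤ VLMAX=16, so vl = 12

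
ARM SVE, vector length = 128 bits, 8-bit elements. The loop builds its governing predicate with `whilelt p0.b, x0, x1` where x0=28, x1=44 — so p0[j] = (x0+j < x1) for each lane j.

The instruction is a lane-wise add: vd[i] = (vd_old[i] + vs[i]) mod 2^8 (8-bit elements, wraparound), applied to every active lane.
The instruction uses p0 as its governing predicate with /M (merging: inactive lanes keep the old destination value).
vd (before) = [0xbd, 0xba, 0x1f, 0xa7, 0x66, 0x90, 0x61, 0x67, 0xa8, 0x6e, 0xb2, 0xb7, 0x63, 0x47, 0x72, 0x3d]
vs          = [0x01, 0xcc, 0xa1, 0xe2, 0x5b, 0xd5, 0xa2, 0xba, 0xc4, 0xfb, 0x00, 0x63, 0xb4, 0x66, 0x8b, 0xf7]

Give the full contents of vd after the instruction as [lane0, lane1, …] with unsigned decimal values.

vd = [190, 134, 192, 137, 193, 101, 3, 33, 108, 105, 178, 26, 23, 173, 253, 52]

128-bit reg / 8-bit elem → 16 lanes
p0[j] = (28+j < 44); true for j=0..15 → 16 lanes set
[0] add(0xbd,0x01) = 0xbe
[1] add(0xba,0xcc) = 0x86
[2] add(0x1f,0xa1) = 0xc0
[3] add(0xa7,0xe2) = 0x89
[4] add(0x66,0x5b) = 0xc1
[5] add(0x90,0xd5) = 0x65
[6] add(0x61,0xa2) = 0x03
[7] add(0x67,0xba) = 0x21
[8] add(0xa8,0xc4) = 0x6c
[9] add(0x6e,0xfb) = 0x69
[10] add(0xb2,0x00) = 0xb2
[11] add(0xb7,0x63) = 0x1a
[12] add(0x63,0xb4) = 0x17
[13] add(0x47,0x66) = 0xad
[14] add(0x72,0x8b) = 0xfd
[15] add(0x3d,0xf7) = 0x34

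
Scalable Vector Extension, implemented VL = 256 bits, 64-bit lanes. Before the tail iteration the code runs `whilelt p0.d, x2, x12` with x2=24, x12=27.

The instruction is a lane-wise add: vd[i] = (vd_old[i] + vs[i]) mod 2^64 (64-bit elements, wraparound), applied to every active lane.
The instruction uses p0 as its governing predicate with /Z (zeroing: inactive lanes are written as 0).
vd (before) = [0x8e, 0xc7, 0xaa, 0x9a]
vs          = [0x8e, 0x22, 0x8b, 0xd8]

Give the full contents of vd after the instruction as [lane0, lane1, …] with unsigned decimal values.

vd = [284, 233, 309, 0]

lane count: 256 div 64 = 4
whilelt: lane j active iff 24+j < 27 → j < 3 → 3 active
  i=0: add(0x8e,0x8e) → 284
  i=1: add(0xc7,0x22) → 233
  i=2: add(0xaa,0x8b) → 309
  i=3: tail/zero → 0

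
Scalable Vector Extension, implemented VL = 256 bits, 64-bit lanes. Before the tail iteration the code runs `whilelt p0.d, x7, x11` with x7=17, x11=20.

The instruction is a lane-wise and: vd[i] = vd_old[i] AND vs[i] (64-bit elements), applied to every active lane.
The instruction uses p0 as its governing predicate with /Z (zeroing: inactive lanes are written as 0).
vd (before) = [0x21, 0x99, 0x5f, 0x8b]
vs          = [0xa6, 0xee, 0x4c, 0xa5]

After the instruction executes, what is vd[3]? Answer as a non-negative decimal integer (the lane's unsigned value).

register lanes = 256/64 = 4
whilelt: lane j active iff 17+j < 20 → j < 3 → 3 active
  i=0: and(0x21,0xa6) → 32
  i=1: and(0x99,0xee) → 136
  i=2: and(0x5f,0x4c) → 76
  i=3: tail/zero → 0

vd[3] = 0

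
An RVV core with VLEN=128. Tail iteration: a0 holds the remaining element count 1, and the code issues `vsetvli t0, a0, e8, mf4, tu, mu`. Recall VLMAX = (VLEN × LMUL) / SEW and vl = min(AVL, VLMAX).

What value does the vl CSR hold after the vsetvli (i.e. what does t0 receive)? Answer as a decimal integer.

VLMAX = VLEN×LMUL/SEW = 128×1/4/8 = 4
vl = min(AVL, VLMAX) = min(1, 4) = 1

vl = 1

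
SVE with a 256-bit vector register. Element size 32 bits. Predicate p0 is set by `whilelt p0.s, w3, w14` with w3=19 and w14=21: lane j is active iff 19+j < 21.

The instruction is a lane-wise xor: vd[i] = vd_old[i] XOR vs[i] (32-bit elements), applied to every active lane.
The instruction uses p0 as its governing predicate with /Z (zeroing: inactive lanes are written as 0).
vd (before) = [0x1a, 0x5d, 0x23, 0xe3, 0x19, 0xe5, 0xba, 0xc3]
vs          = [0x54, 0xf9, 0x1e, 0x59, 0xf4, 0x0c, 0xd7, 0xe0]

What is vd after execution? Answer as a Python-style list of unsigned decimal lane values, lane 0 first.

256-bit reg / 32-bit elem → 8 lanes
whilelt: lane j active iff 19+j < 21 → j < 2 → 2 active
[0] xor(0x1a,0x54) = 0x4e
[1] xor(0x5d,0xf9) = 0xa4
[2] tail/zero = 0x00
[3] tail/zero = 0x00
[4] tail/zero = 0x00
[5] tail/zero = 0x00
[6] tail/zero = 0x00
[7] tail/zero = 0x00

vd = [78, 164, 0, 0, 0, 0, 0, 0]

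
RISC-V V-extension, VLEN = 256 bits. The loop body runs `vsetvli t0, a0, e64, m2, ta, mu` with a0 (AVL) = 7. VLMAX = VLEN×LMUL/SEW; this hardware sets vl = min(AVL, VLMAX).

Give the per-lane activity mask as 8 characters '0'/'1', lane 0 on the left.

predicate = 11111110

lanes per group: 256·2/64 = 8
vl ← min(7, 8) = 7
bits (lane 0 leftmost): 11111110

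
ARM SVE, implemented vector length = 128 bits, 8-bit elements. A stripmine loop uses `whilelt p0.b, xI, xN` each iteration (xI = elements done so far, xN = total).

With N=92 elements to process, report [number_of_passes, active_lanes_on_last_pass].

128-bit reg / 8-bit elem → 16 lanes
92 elements at 16/iter → 6 passes, remainder 12 on the last

[iterations, last_vl] = [6, 12]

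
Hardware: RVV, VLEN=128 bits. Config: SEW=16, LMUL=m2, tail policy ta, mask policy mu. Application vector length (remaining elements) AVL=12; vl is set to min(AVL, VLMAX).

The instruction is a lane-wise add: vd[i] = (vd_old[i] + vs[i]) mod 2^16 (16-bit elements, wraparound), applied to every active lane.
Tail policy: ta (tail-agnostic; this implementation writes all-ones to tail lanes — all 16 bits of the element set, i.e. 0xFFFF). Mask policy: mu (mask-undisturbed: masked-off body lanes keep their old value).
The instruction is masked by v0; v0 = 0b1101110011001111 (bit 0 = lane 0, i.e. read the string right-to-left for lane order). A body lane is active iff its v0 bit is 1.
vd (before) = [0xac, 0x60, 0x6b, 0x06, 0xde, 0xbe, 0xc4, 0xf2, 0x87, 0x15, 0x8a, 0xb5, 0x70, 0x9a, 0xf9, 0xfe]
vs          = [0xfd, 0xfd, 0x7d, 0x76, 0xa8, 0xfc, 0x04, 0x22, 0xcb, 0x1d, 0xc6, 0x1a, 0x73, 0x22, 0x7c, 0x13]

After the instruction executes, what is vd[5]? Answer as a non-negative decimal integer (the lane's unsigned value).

lanes per group: 128·2/16 = 16
vl ← min(12, 16) = 12
  i=0: add(0xac,0xfd) → 425
  i=1: add(0x60,0xfd) → 349
  i=2: add(0x6b,0x7d) → 232
  i=3: add(0x06,0x76) → 124
  i=4: mask-off/keep → 222
  i=5: mask-off/keep → 190
  i=6: add(0xc4,0x04) → 200
  i=7: add(0xf2,0x22) → 276
  i=8: mask-off/keep → 135
  i=9: mask-off/keep → 21
  i=10: add(0x8a,0xc6) → 336
  i=11: add(0xb5,0x1a) → 207
  i=12: tail/ones → 65535
  i=13: tail/ones → 65535
  i=14: tail/ones → 65535
  i=15: tail/ones → 65535

vd[5] = 190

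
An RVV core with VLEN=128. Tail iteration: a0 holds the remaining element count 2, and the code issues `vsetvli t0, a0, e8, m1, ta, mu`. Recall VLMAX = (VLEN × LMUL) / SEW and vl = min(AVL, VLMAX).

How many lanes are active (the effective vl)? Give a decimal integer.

vl = 2

lanes per group: 128·1/8 = 16
AVL=2 ≤ VLMAX=16, so vl = 2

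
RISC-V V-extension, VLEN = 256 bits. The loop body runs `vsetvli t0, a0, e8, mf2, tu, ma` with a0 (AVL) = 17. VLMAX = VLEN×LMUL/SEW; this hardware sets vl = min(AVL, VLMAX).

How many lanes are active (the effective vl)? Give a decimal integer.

vl = 16

VLMAX = (256 × 1/2) / 8 = 16 lanes
vl ← min(17, 16) = 16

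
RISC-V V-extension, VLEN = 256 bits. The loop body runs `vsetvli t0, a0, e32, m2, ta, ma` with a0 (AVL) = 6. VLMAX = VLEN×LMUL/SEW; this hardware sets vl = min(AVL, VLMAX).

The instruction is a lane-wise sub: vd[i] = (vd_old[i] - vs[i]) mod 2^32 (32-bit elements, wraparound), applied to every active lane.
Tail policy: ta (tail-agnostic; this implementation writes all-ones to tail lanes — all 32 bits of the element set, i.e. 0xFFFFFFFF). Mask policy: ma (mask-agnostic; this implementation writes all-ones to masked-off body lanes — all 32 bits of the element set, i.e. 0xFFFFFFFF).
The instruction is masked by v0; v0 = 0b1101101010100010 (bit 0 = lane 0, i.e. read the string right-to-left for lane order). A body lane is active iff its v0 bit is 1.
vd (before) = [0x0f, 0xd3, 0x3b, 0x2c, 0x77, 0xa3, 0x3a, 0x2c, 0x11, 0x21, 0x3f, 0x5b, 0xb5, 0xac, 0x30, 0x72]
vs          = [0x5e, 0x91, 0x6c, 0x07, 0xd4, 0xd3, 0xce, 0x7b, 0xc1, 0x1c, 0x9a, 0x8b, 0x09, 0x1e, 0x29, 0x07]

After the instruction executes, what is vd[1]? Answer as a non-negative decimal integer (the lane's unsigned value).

VLMAX = (256 × 2) / 32 = 16 lanes
vl ← min(6, 16) = 6
  i=0: mask-off/ones → 4294967295
  i=1: sub(0xd3,0x91) → 66
  i=2: mask-off/ones → 4294967295
  i=3: mask-off/ones → 4294967295
  i=4: mask-off/ones → 4294967295
  i=5: sub(0xa3,0xd3) → 4294967248
  i=6: tail/ones → 4294967295
  i=7: tail/ones → 4294967295
  i=8: tail/ones → 4294967295
  i=9: tail/ones → 4294967295
  i=10: tail/ones → 4294967295
  i=11: tail/ones → 4294967295
  i=12: tail/ones → 4294967295
  i=13: tail/ones → 4294967295
  i=14: tail/ones → 4294967295
  i=15: tail/ones → 4294967295

vd[1] = 66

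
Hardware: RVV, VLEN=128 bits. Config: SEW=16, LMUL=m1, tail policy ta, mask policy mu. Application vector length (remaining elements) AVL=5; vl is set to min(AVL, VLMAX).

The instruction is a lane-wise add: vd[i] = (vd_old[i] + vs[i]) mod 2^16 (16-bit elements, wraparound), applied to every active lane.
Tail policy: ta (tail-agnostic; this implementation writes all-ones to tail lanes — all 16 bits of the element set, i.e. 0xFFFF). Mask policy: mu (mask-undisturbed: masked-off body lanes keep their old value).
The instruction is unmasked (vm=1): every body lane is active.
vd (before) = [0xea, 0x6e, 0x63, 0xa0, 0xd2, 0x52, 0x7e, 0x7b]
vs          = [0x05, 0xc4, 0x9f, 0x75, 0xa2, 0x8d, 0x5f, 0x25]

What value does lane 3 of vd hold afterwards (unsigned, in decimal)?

lanes per group: 128·1/16 = 8
AVL=5 ≤ VLMAX=8, so vl = 5
[0] add(0xea,0x05) = 0xef
[1] add(0x6e,0xc4) = 0x132
[2] add(0x63,0x9f) = 0x102
[3] add(0xa0,0x75) = 0x115
[4] add(0xd2,0xa2) = 0x174
[5] tail/ones = 0xffff
[6] tail/ones = 0xffff
[7] tail/ones = 0xffff

vd[3] = 277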